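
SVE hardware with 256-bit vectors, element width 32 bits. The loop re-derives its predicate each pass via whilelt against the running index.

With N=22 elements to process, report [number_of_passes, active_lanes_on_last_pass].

lane count: 256 div 32 = 8
iterations = ceil(22/8) = 3; final-pass vl = 6

[iterations, last_vl] = [3, 6]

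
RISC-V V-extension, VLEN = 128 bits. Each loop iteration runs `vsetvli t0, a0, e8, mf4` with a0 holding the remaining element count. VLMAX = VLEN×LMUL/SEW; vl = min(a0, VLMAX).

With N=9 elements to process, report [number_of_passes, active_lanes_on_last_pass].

VLMAX = VLEN×LMUL/SEW = 128×1/4/8 = 4
9 elements at 4/iter → 3 passes, remainder 1 on the last

[iterations, last_vl] = [3, 1]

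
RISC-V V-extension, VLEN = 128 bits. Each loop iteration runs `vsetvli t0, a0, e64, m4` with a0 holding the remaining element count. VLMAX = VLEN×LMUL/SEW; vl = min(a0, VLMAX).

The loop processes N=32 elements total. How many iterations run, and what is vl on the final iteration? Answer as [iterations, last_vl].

lanes per group: 128·4/64 = 8
N=32: ⌈32/8⌉ = 4 iters; last vl = 32 − 3×8 = 8

[iterations, last_vl] = [4, 8]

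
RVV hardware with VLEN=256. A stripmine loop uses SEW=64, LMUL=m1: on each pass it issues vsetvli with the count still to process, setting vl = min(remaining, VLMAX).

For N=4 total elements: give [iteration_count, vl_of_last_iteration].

[iterations, last_vl] = [1, 4]

lanes per group: 256·1/64 = 4
N=4: ⌈4/4⌉ = 1 iters; last vl = 4 − 0×4 = 4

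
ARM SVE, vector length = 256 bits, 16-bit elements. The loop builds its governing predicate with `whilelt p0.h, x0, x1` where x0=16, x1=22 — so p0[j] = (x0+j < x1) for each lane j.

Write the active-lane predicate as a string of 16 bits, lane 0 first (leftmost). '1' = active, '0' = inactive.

lane count: 256 div 16 = 16
p0[j] = (16+j < 22); true for j=0..5 → 6 lanes set
bits (lane 0 leftmost): 1111110000000000

predicate = 1111110000000000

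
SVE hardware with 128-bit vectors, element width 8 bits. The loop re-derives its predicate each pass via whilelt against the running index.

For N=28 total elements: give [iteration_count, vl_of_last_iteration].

lane count: 128 div 8 = 16
N=28: ⌈28/16⌉ = 2 iters; last vl = 28 − 1×16 = 12

[iterations, last_vl] = [2, 12]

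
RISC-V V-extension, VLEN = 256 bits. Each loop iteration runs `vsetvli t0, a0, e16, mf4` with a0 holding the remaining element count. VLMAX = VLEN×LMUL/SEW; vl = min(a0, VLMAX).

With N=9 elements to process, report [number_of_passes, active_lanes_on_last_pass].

VLMAX = VLEN×LMUL/SEW = 256×1/4/16 = 4
9 elements at 4/iter → 3 passes, remainder 1 on the last

[iterations, last_vl] = [3, 1]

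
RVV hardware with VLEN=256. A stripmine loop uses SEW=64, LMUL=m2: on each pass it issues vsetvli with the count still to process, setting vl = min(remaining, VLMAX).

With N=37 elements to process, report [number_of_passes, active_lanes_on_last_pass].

[iterations, last_vl] = [5, 5]

lanes per group: 256·2/64 = 8
37 elements at 8/iter → 5 passes, remainder 5 on the last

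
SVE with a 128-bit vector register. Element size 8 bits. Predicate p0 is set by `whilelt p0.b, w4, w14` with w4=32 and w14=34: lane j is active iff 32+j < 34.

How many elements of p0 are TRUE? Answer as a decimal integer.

lane count: 128 div 8 = 16
active while 32+j < 34, i.e. j ∈ [0,2) capped at 16 ⇒ 2

vl = 2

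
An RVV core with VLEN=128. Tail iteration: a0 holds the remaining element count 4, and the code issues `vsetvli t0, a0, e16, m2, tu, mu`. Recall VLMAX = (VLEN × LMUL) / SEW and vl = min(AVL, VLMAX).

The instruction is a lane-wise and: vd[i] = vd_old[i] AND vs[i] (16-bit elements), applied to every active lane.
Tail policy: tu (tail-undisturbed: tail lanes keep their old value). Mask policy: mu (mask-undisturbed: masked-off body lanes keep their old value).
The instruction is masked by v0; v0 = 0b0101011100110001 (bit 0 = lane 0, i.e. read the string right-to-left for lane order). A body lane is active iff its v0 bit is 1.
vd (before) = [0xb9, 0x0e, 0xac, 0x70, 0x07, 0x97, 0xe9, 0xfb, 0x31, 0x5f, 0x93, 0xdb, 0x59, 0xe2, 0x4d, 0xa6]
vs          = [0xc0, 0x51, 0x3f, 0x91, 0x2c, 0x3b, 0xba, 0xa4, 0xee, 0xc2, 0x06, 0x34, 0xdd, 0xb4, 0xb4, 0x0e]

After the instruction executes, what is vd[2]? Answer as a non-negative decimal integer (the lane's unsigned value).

vd[2] = 172

lanes per group: 128·2/16 = 16
AVL=4 ≤ VLMAX=16, so vl = 4
  i=0: and(0xb9,0xc0) → 128
  i=1: mask-off/keep → 14
  i=2: mask-off/keep → 172
  i=3: mask-off/keep → 112
  i=4: tail/keep → 7
  i=5: tail/keep → 151
  i=6: tail/keep → 233
  i=7: tail/keep → 251
  i=8: tail/keep → 49
  i=9: tail/keep → 95
  i=10: tail/keep → 147
  i=11: tail/keep → 219
  i=12: tail/keep → 89
  i=13: tail/keep → 226
  i=14: tail/keep → 77
  i=15: tail/keep → 166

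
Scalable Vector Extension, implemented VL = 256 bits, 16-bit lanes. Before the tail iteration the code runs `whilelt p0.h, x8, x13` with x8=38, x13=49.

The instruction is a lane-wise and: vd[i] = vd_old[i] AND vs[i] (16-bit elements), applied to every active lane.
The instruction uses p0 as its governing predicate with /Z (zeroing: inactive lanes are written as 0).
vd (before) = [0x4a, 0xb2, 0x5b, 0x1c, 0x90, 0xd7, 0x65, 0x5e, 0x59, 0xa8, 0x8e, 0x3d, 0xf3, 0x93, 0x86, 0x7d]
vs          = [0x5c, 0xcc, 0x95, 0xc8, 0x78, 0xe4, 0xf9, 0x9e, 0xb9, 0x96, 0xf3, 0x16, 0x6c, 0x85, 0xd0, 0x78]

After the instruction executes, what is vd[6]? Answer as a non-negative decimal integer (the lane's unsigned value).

lane count: 256 div 16 = 16
whilelt: lane j active iff 38+j < 49 → j < 11 → 11 active
[0] and(0x4a,0x5c) = 0x48
[1] and(0xb2,0xcc) = 0x80
[2] and(0x5b,0x95) = 0x11
[3] and(0x1c,0xc8) = 0x08
[4] and(0x90,0x78) = 0x10
[5] and(0xd7,0xe4) = 0xc4
[6] and(0x65,0xf9) = 0x61
[7] and(0x5e,0x9e) = 0x1e
[8] and(0x59,0xb9) = 0x19
[9] and(0xa8,0x96) = 0x80
[10] and(0x8e,0xf3) = 0x82
[11] tail/zero = 0x00
[12] tail/zero = 0x00
[13] tail/zero = 0x00
[14] tail/zero = 0x00
[15] tail/zero = 0x00

vd[6] = 97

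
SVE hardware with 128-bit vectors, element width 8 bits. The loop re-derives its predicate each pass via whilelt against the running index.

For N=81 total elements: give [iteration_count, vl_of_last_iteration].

lane count: 128 div 8 = 16
81 elements at 16/iter → 6 passes, remainder 1 on the last

[iterations, last_vl] = [6, 1]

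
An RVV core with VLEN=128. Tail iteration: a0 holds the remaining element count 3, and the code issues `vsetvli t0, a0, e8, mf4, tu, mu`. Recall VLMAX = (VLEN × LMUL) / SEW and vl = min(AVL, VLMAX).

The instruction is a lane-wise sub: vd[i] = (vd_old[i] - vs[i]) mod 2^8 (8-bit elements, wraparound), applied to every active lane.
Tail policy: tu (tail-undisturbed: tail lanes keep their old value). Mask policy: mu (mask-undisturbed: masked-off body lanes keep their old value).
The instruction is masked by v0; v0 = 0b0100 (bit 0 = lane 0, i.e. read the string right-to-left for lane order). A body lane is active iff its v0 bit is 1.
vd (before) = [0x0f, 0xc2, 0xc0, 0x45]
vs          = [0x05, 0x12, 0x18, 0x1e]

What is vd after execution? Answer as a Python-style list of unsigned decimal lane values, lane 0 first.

vd = [15, 194, 168, 69]

VLMAX = VLEN×LMUL/SEW = 128×1/4/8 = 4
vl ← min(3, 4) = 3
[0] mask-off/keep = 0x0f
[1] mask-off/keep = 0xc2
[2] sub(0xc0,0x18) = 0xa8
[3] tail/keep = 0x45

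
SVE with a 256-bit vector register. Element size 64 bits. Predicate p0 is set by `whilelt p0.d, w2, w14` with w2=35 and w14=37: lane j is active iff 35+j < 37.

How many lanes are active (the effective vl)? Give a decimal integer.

vl = 2

lane count: 256 div 64 = 4
whilelt: lane j active iff 35+j < 37 → j < 2 → 2 active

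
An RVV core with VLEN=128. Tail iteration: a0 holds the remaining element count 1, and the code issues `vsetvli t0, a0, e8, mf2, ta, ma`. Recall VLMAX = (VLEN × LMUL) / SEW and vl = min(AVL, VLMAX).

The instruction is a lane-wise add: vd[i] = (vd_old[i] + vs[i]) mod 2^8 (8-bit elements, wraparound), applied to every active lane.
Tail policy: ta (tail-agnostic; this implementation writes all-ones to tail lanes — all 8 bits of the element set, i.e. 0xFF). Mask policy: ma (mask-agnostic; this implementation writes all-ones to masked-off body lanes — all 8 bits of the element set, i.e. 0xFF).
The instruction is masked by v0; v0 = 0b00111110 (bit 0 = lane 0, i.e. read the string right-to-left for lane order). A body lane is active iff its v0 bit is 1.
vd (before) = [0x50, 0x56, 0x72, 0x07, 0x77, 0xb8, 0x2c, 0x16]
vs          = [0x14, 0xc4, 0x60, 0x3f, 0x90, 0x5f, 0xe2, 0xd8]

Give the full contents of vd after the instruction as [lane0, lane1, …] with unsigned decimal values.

VLMAX = (128 × 1/2) / 8 = 8 lanes
vl ← min(1, 8) = 1
  i=0: mask-off/ones → 255
  i=1: tail/ones → 255
  i=2: tail/ones → 255
  i=3: tail/ones → 255
  i=4: tail/ones → 255
  i=5: tail/ones → 255
  i=6: tail/ones → 255
  i=7: tail/ones → 255

vd = [255, 255, 255, 255, 255, 255, 255, 255]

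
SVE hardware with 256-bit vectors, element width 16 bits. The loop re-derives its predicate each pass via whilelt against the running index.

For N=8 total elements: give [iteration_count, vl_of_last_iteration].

256-bit reg / 16-bit elem → 16 lanes
iterations = ceil(8/16) = 1; final-pass vl = 8

[iterations, last_vl] = [1, 8]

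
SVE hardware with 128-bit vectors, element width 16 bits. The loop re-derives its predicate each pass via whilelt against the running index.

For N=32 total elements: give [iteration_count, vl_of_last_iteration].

[iterations, last_vl] = [4, 8]

register lanes = 128/16 = 8
N=32: ⌈32/8⌉ = 4 iters; last vl = 32 − 3×8 = 8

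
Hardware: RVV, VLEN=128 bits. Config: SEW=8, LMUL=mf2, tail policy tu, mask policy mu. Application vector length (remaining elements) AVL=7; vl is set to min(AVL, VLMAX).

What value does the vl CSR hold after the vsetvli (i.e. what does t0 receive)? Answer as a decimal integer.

vl = 7

lanes per group: 128·1/2/8 = 8
vl ← min(7, 8) = 7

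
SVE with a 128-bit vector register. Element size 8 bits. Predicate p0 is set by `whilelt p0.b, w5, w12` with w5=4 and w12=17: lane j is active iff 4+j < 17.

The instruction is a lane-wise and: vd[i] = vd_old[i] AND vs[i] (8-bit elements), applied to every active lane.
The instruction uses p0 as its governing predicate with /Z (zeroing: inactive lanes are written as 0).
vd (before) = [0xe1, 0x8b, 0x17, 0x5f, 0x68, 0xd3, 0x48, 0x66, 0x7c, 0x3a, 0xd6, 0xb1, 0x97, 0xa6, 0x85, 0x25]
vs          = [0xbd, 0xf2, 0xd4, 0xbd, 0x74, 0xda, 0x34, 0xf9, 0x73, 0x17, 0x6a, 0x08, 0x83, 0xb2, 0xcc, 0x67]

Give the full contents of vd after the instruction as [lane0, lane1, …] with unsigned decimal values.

vd = [161, 130, 20, 29, 96, 210, 0, 96, 112, 18, 66, 0, 131, 0, 0, 0]

register lanes = 128/8 = 16
whilelt: lane j active iff 4+j < 17 → j < 13 → 13 active
  i=0: and(0xe1,0xbd) → 161
  i=1: and(0x8b,0xf2) → 130
  i=2: and(0x17,0xd4) → 20
  i=3: and(0x5f,0xbd) → 29
  i=4: and(0x68,0x74) → 96
  i=5: and(0xd3,0xda) → 210
  i=6: and(0x48,0x34) → 0
  i=7: and(0x66,0xf9) → 96
  i=8: and(0x7c,0x73) → 112
  i=9: and(0x3a,0x17) → 18
  i=10: and(0xd6,0x6a) → 66
  i=11: and(0xb1,0x08) → 0
  i=12: and(0x97,0x83) → 131
  i=13: tail/zero → 0
  i=14: tail/zero → 0
  i=15: tail/zero → 0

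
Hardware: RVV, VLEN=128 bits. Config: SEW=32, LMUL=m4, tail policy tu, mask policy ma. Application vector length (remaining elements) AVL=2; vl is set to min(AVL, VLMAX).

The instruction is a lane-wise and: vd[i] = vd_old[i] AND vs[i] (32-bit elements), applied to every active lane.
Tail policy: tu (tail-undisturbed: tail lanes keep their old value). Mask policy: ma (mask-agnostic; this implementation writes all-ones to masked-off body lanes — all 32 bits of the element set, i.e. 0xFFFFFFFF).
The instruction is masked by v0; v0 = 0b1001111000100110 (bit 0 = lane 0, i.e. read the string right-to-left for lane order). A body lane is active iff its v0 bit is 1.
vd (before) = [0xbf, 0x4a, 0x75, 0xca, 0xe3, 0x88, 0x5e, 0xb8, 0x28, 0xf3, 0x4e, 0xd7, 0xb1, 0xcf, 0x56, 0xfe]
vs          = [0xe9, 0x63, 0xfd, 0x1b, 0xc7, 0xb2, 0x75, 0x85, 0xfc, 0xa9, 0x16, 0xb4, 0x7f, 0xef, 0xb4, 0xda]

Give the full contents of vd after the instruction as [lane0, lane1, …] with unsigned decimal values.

VLMAX = (128 × 4) / 32 = 16 lanes
vl ← min(2, 16) = 2
  i=0: mask-off/ones → 4294967295
  i=1: and(0x4a,0x63) → 66
  i=2: tail/keep → 117
  i=3: tail/keep → 202
  i=4: tail/keep → 227
  i=5: tail/keep → 136
  i=6: tail/keep → 94
  i=7: tail/keep → 184
  i=8: tail/keep → 40
  i=9: tail/keep → 243
  i=10: tail/keep → 78
  i=11: tail/keep → 215
  i=12: tail/keep → 177
  i=13: tail/keep → 207
  i=14: tail/keep → 86
  i=15: tail/keep → 254

vd = [4294967295, 66, 117, 202, 227, 136, 94, 184, 40, 243, 78, 215, 177, 207, 86, 254]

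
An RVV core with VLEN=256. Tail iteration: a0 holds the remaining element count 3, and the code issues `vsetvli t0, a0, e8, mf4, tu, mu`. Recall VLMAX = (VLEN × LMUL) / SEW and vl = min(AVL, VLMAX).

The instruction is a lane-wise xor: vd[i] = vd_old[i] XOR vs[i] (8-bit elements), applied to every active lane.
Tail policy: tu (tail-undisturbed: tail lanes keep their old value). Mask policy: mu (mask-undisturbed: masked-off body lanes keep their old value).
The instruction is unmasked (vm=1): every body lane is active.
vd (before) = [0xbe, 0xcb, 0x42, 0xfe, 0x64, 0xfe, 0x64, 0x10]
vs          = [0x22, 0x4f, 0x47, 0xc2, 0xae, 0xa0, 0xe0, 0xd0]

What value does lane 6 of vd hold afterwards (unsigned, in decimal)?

VLMAX = (256 × 1/4) / 8 = 8 lanes
AVL=3 ≤ VLMAX=8, so vl = 3
vd[0] xor(0xbe,0x22) -> 0x9c
vd[1] xor(0xcb,0x4f) -> 0x84
vd[2] xor(0x42,0x47) -> 0x05
vd[3] tail/keep -> 0xfe
vd[4] tail/keep -> 0x64
vd[5] tail/keep -> 0xfe
vd[6] tail/keep -> 0x64
vd[7] tail/keep -> 0x10

vd[6] = 100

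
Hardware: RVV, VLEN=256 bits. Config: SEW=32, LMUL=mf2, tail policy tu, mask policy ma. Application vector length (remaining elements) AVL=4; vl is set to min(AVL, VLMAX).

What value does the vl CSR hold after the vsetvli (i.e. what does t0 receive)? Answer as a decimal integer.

vl = 4

VLMAX = VLEN×LMUL/SEW = 256×1/2/32 = 4
vl ← min(4, 4) = 4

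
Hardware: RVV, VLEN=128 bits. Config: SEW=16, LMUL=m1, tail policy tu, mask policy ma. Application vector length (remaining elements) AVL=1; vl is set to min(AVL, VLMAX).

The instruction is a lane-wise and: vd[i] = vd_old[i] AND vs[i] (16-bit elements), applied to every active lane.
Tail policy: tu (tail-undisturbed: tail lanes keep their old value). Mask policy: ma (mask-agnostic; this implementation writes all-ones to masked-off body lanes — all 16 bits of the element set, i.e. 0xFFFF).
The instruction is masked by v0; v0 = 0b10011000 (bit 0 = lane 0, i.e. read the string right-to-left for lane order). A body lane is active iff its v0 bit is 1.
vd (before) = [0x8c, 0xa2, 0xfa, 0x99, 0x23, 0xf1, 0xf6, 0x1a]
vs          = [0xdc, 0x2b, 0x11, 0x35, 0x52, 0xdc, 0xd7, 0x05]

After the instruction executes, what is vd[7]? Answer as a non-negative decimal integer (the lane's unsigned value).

VLMAX = VLEN×LMUL/SEW = 128×1/16 = 8
vl ← min(1, 8) = 1
lane  0: mask-off/ones ⇒ 0xffff
lane  1: tail/keep ⇒ 0xa2
lane  2: tail/keep ⇒ 0xfa
lane  3: tail/keep ⇒ 0x99
lane  4: tail/keep ⇒ 0x23
lane  5: tail/keep ⇒ 0xf1
lane  6: tail/keep ⇒ 0xf6
lane  7: tail/keep ⇒ 0x1a

vd[7] = 26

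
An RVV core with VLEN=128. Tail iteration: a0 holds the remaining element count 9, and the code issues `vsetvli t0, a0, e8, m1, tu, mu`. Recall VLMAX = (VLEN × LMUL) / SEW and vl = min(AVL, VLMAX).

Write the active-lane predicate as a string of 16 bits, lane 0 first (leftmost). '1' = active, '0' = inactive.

predicate = 1111111110000000

lanes per group: 128·1/8 = 16
AVL=9 ≤ VLMAX=16, so vl = 9
bits (lane 0 leftmost): 1111111110000000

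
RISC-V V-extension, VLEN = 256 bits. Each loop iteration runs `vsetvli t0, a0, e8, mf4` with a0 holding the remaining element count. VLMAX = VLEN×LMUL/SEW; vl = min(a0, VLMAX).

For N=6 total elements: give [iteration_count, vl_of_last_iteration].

[iterations, last_vl] = [1, 6]

lanes per group: 256·1/4/8 = 8
iterations = ceil(6/8) = 1; final-pass vl = 6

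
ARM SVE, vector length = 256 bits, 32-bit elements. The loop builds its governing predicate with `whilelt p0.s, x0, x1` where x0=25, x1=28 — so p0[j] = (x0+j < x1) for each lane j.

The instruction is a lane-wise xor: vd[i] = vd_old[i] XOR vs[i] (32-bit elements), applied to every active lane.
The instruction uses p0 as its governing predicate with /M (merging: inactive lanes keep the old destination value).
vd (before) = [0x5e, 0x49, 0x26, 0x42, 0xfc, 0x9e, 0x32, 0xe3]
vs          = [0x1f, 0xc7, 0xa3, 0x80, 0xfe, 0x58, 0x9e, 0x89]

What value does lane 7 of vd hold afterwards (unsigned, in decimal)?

vd[7] = 227

lane count: 256 div 32 = 8
whilelt: lane j active iff 25+j < 28 → j < 3 → 3 active
vd[0] xor(0x5e,0x1f) -> 0x41
vd[1] xor(0x49,0xc7) -> 0x8e
vd[2] xor(0x26,0xa3) -> 0x85
vd[3] tail/keep -> 0x42
vd[4] tail/keep -> 0xfc
vd[5] tail/keep -> 0x9e
vd[6] tail/keep -> 0x32
vd[7] tail/keep -> 0xe3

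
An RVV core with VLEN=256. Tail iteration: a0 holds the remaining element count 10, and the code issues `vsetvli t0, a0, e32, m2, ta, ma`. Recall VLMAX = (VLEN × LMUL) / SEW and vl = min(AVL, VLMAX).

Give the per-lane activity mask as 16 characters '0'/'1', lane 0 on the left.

predicate = 1111111111000000

VLMAX = (256 × 2) / 32 = 16 lanes
AVL=10 ≤ VLMAX=16, so vl = 10
bits (lane 0 leftmost): 1111111111000000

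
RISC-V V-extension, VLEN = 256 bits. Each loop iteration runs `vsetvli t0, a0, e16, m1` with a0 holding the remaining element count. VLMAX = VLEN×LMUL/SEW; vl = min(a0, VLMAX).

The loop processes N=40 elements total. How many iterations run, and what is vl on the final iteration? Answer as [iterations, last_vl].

[iterations, last_vl] = [3, 8]

lanes per group: 256·1/16 = 16
iterations = ceil(40/16) = 3; final-pass vl = 8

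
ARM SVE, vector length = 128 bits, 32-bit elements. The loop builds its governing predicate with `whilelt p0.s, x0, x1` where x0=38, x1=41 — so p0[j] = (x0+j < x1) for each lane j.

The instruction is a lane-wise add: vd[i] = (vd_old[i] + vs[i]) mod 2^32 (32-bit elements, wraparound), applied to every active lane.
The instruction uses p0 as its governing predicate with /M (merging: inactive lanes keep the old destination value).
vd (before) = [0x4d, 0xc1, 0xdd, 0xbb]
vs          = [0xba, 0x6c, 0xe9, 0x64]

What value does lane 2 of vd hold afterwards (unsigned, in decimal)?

vd[2] = 454

lane count: 128 div 32 = 4
p0[j] = (38+j < 41); true for j=0..2 → 3 lanes set
[0] add(0x4d,0xba) = 0x107
[1] add(0xc1,0x6c) = 0x12d
[2] add(0xdd,0xe9) = 0x1c6
[3] tail/keep = 0xbb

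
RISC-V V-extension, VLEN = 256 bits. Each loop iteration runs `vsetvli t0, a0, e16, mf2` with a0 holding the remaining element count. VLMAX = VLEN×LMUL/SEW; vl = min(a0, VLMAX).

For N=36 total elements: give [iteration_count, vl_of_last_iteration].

VLMAX = (256 × 1/2) / 16 = 8 lanes
36 elements at 8/iter → 5 passes, remainder 4 on the last

[iterations, last_vl] = [5, 4]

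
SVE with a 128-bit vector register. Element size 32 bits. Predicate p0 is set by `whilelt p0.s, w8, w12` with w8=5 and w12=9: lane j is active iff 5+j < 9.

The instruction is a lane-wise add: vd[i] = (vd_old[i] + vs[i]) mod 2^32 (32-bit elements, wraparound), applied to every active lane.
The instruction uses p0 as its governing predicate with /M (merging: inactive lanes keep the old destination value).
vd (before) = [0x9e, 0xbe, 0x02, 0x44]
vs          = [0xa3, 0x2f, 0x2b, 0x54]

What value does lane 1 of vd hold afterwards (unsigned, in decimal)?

vd[1] = 237

128-bit reg / 32-bit elem → 4 lanes
whilelt: lane j active iff 5+j < 9 → j < 4 → 4 active
vd[0] add(0x9e,0xa3) -> 0x141
vd[1] add(0xbe,0x2f) -> 0xed
vd[2] add(0x02,0x2b) -> 0x2d
vd[3] add(0x44,0x54) -> 0x98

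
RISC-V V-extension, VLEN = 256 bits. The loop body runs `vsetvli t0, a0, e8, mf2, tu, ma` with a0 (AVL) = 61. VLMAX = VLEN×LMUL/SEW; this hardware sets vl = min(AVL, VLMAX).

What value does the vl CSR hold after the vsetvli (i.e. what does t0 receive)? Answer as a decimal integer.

VLMAX = (256 × 1/2) / 8 = 16 lanes
vl = min(AVL, VLMAX) = min(61, 16) = 16

vl = 16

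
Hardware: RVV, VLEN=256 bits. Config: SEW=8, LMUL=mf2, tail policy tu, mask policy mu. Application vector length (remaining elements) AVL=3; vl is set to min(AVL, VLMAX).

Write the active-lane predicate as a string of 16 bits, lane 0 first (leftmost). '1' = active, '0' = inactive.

predicate = 1110000000000000

VLMAX = VLEN×LMUL/SEW = 256×1/2/8 = 16
vl = min(AVL, VLMAX) = min(3, 16) = 3
bits (lane 0 leftmost): 1110000000000000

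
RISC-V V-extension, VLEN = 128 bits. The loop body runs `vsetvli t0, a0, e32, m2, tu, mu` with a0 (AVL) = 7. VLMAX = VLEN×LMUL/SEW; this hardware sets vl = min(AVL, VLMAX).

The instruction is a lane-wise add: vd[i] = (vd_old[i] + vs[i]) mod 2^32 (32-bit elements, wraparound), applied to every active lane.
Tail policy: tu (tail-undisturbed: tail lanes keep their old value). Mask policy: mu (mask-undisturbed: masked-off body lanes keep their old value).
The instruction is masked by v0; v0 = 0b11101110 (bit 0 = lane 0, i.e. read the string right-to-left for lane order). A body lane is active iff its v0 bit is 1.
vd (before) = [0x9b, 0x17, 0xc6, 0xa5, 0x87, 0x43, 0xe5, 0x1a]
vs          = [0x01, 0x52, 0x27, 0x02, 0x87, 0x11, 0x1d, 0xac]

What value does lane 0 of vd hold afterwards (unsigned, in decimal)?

vd[0] = 155

lanes per group: 128·2/32 = 8
vl = min(AVL, VLMAX) = min(7, 8) = 7
vd[0] mask-off/keep -> 0x9b
vd[1] add(0x17,0x52) -> 0x69
vd[2] add(0xc6,0x27) -> 0xed
vd[3] add(0xa5,0x02) -> 0xa7
vd[4] mask-off/keep -> 0x87
vd[5] add(0x43,0x11) -> 0x54
vd[6] add(0xe5,0x1d) -> 0x102
vd[7] tail/keep -> 0x1a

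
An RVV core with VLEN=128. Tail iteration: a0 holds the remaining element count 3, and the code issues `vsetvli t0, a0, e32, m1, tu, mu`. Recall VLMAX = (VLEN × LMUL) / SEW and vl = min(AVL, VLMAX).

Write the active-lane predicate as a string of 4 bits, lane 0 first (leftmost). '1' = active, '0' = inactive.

VLMAX = VLEN×LMUL/SEW = 128×1/32 = 4
vl = min(AVL, VLMAX) = min(3, 4) = 3
bits (lane 0 leftmost): 1110

predicate = 1110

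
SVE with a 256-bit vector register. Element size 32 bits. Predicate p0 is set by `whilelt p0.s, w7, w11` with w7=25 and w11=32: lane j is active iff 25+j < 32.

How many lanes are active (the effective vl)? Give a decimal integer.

256-bit reg / 32-bit elem → 8 lanes
active while 25+j < 32, i.e. j ∈ [0,7) capped at 8 ⇒ 7

vl = 7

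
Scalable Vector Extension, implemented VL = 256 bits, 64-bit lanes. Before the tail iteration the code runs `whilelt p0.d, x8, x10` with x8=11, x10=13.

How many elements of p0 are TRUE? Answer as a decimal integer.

vl = 2

256-bit reg / 64-bit elem → 4 lanes
whilelt: lane j active iff 11+j < 13 → j < 2 → 2 active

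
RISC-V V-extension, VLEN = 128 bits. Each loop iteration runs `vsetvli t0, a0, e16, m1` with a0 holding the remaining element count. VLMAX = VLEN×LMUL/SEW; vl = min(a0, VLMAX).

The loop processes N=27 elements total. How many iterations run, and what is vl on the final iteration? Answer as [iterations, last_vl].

lanes per group: 128·1/16 = 8
27 elements at 8/iter → 4 passes, remainder 3 on the last

[iterations, last_vl] = [4, 3]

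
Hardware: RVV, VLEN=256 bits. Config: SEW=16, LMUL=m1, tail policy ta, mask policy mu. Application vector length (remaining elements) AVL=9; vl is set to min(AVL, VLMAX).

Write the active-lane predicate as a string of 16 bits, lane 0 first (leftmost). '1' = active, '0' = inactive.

predicate = 1111111110000000

VLMAX = (256 × 1) / 16 = 16 lanes
vl = min(AVL, VLMAX) = min(9, 16) = 9
bits (lane 0 leftmost): 1111111110000000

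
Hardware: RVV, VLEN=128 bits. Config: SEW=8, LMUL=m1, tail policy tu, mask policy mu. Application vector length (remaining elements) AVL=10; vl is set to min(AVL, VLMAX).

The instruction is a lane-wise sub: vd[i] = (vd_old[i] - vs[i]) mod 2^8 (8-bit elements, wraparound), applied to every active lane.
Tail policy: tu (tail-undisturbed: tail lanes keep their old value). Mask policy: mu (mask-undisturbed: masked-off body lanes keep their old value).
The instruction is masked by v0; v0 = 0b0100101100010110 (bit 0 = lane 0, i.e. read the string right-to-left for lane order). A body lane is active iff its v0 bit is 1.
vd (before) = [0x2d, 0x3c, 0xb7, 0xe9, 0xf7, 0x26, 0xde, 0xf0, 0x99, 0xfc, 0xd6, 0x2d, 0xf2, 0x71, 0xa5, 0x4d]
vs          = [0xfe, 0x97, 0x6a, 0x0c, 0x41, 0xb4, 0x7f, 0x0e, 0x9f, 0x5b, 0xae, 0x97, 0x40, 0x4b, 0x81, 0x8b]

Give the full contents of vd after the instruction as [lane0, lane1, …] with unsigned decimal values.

lanes per group: 128·1/8 = 16
vl ← min(10, 16) = 10
lane  0: mask-off/keep ⇒ 0x2d
lane  1: sub(0x3c,0x97) ⇒ 0xa5
lane  2: sub(0xb7,0x6a) ⇒ 0x4d
lane  3: mask-off/keep ⇒ 0xe9
lane  4: sub(0xf7,0x41) ⇒ 0xb6
lane  5: mask-off/keep ⇒ 0x26
lane  6: mask-off/keep ⇒ 0xde
lane  7: mask-off/keep ⇒ 0xf0
lane  8: sub(0x99,0x9f) ⇒ 0xfa
lane  9: sub(0xfc,0x5b) ⇒ 0xa1
lane 10: tail/keep ⇒ 0xd6
lane 11: tail/keep ⇒ 0x2d
lane 12: tail/keep ⇒ 0xf2
lane 13: tail/keep ⇒ 0x71
lane 14: tail/keep ⇒ 0xa5
lane 15: tail/keep ⇒ 0x4d

vd = [45, 165, 77, 233, 182, 38, 222, 240, 250, 161, 214, 45, 242, 113, 165, 77]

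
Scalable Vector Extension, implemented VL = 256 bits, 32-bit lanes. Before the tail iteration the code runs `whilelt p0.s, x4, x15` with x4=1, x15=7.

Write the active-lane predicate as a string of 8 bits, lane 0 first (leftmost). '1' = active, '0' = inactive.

register lanes = 256/32 = 8
active while 1+j < 7, i.e. j ∈ [0,6) capped at 8 ⇒ 6
bits (lane 0 leftmost): 11111100

predicate = 11111100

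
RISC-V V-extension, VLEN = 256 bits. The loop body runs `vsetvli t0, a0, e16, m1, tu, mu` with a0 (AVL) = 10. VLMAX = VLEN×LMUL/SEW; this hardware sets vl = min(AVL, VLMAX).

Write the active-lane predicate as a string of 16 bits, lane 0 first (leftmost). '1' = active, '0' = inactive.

VLMAX = VLEN×LMUL/SEW = 256×1/16 = 16
AVL=10 ≤ VLMAX=16, so vl = 10
bits (lane 0 leftmost): 1111111111000000

predicate = 1111111111000000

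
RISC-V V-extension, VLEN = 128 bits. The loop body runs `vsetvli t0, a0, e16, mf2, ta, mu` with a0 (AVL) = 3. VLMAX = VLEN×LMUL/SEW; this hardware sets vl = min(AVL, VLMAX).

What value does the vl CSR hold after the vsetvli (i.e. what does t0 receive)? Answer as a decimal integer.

VLMAX = VLEN×LMUL/SEW = 128×1/2/16 = 4
vl = min(AVL, VLMAX) = min(3, 4) = 3

vl = 3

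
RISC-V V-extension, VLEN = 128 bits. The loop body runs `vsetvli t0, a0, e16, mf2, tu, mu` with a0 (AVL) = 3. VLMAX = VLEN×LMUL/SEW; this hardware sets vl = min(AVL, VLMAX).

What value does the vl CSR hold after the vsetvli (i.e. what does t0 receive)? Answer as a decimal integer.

vl = 3

VLMAX = VLEN×LMUL/SEW = 128×1/2/16 = 4
vl = min(AVL, VLMAX) = min(3, 4) = 3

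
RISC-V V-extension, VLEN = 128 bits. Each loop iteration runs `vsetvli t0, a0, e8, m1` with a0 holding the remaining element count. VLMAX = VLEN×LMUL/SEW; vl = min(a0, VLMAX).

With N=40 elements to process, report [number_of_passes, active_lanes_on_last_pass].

[iterations, last_vl] = [3, 8]

VLMAX = VLEN×LMUL/SEW = 128×1/8 = 16
iterations = ceil(40/16) = 3; final-pass vl = 8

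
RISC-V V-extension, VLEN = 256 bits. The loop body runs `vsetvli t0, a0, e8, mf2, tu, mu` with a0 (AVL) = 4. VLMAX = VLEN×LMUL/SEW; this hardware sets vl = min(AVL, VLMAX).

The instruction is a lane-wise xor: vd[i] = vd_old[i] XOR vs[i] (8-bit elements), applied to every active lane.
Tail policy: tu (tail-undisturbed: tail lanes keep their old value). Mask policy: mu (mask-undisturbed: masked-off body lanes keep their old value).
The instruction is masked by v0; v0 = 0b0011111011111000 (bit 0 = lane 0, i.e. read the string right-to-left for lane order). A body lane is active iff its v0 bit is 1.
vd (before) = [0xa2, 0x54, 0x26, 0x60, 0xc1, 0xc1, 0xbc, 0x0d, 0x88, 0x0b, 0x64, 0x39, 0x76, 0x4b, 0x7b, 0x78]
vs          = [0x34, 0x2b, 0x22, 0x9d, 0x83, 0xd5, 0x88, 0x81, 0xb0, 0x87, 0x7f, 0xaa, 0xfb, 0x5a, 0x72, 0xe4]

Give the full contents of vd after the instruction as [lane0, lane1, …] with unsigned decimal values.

vd = [162, 84, 38, 253, 193, 193, 188, 13, 136, 11, 100, 57, 118, 75, 123, 120]

VLMAX = VLEN×LMUL/SEW = 256×1/2/8 = 16
vl ← min(4, 16) = 4
  i=0: mask-off/keep → 162
  i=1: mask-off/keep → 84
  i=2: mask-off/keep → 38
  i=3: xor(0x60,0x9d) → 253
  i=4: tail/keep → 193
  i=5: tail/keep → 193
  i=6: tail/keep → 188
  i=7: tail/keep → 13
  i=8: tail/keep → 136
  i=9: tail/keep → 11
  i=10: tail/keep → 100
  i=11: tail/keep → 57
  i=12: tail/keep → 118
  i=13: tail/keep → 75
  i=14: tail/keep → 123
  i=15: tail/keep → 120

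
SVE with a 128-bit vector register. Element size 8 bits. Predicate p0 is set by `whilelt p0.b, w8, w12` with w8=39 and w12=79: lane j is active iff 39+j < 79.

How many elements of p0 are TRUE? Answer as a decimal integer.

lane count: 128 div 8 = 16
whilelt: lane j active iff 39+j < 79 → j < 40 → 16 active

vl = 16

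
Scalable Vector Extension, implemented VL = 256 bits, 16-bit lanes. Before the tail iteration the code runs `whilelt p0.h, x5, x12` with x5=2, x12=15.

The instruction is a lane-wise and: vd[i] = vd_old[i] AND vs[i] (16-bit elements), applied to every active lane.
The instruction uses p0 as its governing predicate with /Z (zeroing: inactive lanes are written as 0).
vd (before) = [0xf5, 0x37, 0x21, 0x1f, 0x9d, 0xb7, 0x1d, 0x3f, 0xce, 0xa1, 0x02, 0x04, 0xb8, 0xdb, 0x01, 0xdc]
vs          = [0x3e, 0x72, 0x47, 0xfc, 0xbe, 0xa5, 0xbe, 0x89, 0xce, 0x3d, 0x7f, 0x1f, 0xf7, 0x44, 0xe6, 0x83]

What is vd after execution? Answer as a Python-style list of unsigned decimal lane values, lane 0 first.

lane count: 256 div 16 = 16
whilelt: lane j active iff 2+j < 15 → j < 13 → 13 active
vd[0] and(0xf5,0x3e) -> 0x34
vd[1] and(0x37,0x72) -> 0x32
vd[2] and(0x21,0x47) -> 0x01
vd[3] and(0x1f,0xfc) -> 0x1c
vd[4] and(0x9d,0xbe) -> 0x9c
vd[5] and(0xb7,0xa5) -> 0xa5
vd[6] and(0x1d,0xbe) -> 0x1c
vd[7] and(0x3f,0x89) -> 0x09
vd[8] and(0xce,0xce) -> 0xce
vd[9] and(0xa1,0x3d) -> 0x21
vd[10] and(0x02,0x7f) -> 0x02
vd[11] and(0x04,0x1f) -> 0x04
vd[12] and(0xb8,0xf7) -> 0xb0
vd[13] tail/zero -> 0x00
vd[14] tail/zero -> 0x00
vd[15] tail/zero -> 0x00

vd = [52, 50, 1, 28, 156, 165, 28, 9, 206, 33, 2, 4, 176, 0, 0, 0]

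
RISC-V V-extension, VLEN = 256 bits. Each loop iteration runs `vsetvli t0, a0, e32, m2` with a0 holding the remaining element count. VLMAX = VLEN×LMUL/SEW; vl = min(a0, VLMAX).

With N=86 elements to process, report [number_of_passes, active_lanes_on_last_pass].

VLMAX = VLEN×LMUL/SEW = 256×2/32 = 16
iterations = ceil(86/16) = 6; final-pass vl = 6

[iterations, last_vl] = [6, 6]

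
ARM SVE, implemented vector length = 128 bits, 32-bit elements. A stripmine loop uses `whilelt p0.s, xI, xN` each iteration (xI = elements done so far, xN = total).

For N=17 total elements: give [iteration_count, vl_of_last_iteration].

register lanes = 128/32 = 4
iterations = ceil(17/4) = 5; final-pass vl = 1

[iterations, last_vl] = [5, 1]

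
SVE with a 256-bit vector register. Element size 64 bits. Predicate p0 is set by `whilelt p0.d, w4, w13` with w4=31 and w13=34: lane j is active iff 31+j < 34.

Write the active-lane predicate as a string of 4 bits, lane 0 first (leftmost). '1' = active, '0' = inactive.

predicate = 1110

register lanes = 256/64 = 4
active while 31+j < 34, i.e. j ∈ [0,3) capped at 4 ⇒ 3
bits (lane 0 leftmost): 1110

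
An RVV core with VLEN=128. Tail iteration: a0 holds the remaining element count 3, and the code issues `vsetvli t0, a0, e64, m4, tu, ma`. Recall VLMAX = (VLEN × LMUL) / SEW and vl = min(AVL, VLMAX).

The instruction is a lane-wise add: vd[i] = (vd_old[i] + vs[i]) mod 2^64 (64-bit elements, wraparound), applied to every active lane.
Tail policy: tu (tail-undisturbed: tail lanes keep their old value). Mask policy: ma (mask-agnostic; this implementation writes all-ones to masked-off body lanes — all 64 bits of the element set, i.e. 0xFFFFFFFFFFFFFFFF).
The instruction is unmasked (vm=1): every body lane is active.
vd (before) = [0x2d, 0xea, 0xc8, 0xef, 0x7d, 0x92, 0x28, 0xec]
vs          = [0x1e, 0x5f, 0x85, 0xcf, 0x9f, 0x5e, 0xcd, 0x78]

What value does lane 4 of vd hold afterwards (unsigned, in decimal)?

VLMAX = VLEN×LMUL/SEW = 128×4/64 = 8
vl = min(AVL, VLMAX) = min(3, 8) = 3
lane  0: add(0x2d,0x1e) ⇒ 0x4b
lane  1: add(0xea,0x5f) ⇒ 0x149
lane  2: add(0xc8,0x85) ⇒ 0x14d
lane  3: tail/keep ⇒ 0xef
lane  4: tail/keep ⇒ 0x7d
lane  5: tail/keep ⇒ 0x92
lane  6: tail/keep ⇒ 0x28
lane  7: tail/keep ⇒ 0xec

vd[4] = 125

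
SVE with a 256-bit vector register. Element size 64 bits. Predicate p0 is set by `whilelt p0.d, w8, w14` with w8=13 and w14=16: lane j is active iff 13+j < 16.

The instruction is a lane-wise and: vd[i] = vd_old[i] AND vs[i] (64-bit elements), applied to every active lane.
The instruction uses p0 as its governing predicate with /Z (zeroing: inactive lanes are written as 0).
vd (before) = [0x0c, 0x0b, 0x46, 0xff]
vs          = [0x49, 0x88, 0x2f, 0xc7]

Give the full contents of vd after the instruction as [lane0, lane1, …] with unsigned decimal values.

vd = [8, 8, 6, 0]

lane count: 256 div 64 = 4
p0[j] = (13+j < 16); true for j=0..2 → 3 lanes set
[0] and(0x0c,0x49) = 0x08
[1] and(0x0b,0x88) = 0x08
[2] and(0x46,0x2f) = 0x06
[3] tail/zero = 0x00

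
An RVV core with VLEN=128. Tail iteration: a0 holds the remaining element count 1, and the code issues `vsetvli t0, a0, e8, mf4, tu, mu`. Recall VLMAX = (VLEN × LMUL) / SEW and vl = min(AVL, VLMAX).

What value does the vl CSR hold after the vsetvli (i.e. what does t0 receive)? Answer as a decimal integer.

lanes per group: 128·1/4/8 = 4
vl ← min(1, 4) = 1

vl = 1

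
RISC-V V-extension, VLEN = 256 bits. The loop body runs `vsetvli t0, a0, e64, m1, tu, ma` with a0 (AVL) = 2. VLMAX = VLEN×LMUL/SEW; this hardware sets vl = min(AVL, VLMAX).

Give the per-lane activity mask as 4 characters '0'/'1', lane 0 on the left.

lanes per group: 256·1/64 = 4
vl = min(AVL, VLMAX) = min(2, 4) = 2
bits (lane 0 leftmost): 1100

predicate = 1100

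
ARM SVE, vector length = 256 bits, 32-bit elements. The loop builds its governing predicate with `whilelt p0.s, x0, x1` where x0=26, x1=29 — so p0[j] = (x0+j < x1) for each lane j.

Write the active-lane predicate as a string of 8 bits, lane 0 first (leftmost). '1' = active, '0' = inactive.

predicate = 11100000

256-bit reg / 32-bit elem → 8 lanes
p0[j] = (26+j < 29); true for j=0..2 → 3 lanes set
bits (lane 0 leftmost): 11100000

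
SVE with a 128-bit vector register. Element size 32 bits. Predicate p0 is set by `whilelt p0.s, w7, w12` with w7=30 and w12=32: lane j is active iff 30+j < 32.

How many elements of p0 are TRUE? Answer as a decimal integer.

vl = 2

register lanes = 128/32 = 4
p0[j] = (30+j < 32); true for j=0..1 → 2 lanes set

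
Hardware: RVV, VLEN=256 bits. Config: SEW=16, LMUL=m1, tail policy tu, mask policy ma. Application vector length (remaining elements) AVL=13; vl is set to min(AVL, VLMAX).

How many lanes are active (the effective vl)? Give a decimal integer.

vl = 13

VLMAX = VLEN×LMUL/SEW = 256×1/16 = 16
vl = min(AVL, VLMAX) = min(13, 16) = 13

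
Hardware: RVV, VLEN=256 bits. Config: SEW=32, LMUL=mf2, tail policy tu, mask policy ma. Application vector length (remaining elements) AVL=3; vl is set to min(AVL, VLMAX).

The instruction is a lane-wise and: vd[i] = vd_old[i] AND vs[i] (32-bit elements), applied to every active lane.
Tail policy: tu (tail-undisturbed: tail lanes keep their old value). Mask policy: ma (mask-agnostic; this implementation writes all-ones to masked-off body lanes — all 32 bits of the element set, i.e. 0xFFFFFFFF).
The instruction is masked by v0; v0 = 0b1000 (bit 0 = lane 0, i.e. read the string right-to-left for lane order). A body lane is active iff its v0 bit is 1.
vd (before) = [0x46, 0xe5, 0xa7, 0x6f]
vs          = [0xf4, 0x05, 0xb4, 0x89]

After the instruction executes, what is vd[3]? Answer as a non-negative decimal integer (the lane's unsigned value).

vd[3] = 111

VLMAX = VLEN×LMUL/SEW = 256×1/2/32 = 4
AVL=3 ≤ VLMAX=4, so vl = 3
  i=0: mask-off/ones → 4294967295
  i=1: mask-off/ones → 4294967295
  i=2: mask-off/ones → 4294967295
  i=3: tail/keep → 111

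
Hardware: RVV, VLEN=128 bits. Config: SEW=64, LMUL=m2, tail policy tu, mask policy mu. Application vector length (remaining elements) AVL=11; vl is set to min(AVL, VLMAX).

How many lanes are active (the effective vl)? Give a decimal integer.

VLMAX = VLEN×LMUL/SEW = 128×2/64 = 4
AVL=11 > VLMAX=4, so vl = 4

vl = 4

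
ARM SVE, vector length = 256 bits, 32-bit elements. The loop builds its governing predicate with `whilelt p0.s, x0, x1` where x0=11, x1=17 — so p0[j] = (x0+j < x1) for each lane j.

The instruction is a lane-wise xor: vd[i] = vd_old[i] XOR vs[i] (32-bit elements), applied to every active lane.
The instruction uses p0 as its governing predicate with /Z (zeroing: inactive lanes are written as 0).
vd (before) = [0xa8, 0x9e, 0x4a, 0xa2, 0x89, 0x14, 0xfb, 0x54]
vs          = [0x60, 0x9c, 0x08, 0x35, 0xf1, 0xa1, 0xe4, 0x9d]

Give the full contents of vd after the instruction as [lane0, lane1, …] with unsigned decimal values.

256-bit reg / 32-bit elem → 8 lanes
p0[j] = (11+j < 17); true for j=0..5 → 6 lanes set
vd[0] xor(0xa8,0x60) -> 0xc8
vd[1] xor(0x9e,0x9c) -> 0x02
vd[2] xor(0x4a,0x08) -> 0x42
vd[3] xor(0xa2,0x35) -> 0x97
vd[4] xor(0x89,0xf1) -> 0x78
vd[5] xor(0x14,0xa1) -> 0xb5
vd[6] tail/zero -> 0x00
vd[7] tail/zero -> 0x00

vd = [200, 2, 66, 151, 120, 181, 0, 0]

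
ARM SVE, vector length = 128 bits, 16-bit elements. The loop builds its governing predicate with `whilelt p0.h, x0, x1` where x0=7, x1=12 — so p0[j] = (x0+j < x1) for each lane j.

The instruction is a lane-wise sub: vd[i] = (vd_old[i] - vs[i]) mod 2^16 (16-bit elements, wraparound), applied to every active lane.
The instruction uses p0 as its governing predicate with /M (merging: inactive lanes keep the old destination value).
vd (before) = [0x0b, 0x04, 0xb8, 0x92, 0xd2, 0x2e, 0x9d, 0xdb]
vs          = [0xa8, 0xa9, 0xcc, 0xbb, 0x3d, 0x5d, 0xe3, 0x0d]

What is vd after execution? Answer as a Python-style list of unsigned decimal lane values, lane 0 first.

128-bit reg / 16-bit elem → 8 lanes
p0[j] = (7+j < 12); true for j=0..4 → 5 lanes set
vd[0] sub(0x0b,0xa8) -> 0xff63
vd[1] sub(0x04,0xa9) -> 0xff5b
vd[2] sub(0xb8,0xcc) -> 0xffec
vd[3] sub(0x92,0xbb) -> 0xffd7
vd[4] sub(0xd2,0x3d) -> 0x95
vd[5] tail/keep -> 0x2e
vd[6] tail/keep -> 0x9d
vd[7] tail/keep -> 0xdb

vd = [65379, 65371, 65516, 65495, 149, 46, 157, 219]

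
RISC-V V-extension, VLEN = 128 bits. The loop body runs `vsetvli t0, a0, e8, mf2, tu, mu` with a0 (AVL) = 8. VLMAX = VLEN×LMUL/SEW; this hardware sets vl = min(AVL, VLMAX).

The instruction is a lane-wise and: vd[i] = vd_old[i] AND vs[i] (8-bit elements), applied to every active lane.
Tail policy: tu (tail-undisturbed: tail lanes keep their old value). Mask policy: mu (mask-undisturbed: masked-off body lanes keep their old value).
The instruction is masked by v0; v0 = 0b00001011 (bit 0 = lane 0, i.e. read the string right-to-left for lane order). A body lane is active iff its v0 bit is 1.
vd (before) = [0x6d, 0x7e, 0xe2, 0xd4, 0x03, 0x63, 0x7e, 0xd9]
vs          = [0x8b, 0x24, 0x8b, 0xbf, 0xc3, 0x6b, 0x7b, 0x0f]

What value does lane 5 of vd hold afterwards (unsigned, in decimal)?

VLMAX = VLEN×LMUL/SEW = 128×1/2/8 = 8
vl = min(AVL, VLMAX) = min(8, 8) = 8
vd[0] and(0x6d,0x8b) -> 0x09
vd[1] and(0x7e,0x24) -> 0x24
vd[2] mask-off/keep -> 0xe2
vd[3] and(0xd4,0xbf) -> 0x94
vd[4] mask-off/keep -> 0x03
vd[5] mask-off/keep -> 0x63
vd[6] mask-off/keep -> 0x7e
vd[7] mask-off/keep -> 0xd9

vd[5] = 99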